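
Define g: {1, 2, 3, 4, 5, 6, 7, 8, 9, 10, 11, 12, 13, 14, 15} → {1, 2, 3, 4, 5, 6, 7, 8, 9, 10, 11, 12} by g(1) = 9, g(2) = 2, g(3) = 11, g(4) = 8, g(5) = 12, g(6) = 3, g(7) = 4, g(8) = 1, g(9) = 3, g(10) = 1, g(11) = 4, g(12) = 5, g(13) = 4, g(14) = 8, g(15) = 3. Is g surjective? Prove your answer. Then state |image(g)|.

No element maps to 6, so g is not surjective.
The image of g is {1, 2, 3, 4, 5, 8, 9, 11, 12}, which has 9 elements.

9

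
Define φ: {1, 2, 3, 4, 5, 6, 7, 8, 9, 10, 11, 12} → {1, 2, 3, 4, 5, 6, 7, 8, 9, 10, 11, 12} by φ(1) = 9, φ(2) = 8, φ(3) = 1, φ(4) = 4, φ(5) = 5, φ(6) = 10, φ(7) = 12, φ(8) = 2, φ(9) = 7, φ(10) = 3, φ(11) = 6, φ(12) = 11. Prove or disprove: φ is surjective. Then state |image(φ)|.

12

Every element of the codomain has a preimage: 1 = φ(3), 2 = φ(8), 3 = φ(10), 4 = φ(4), 5 = φ(5), 6 = φ(11), 7 = φ(9), 8 = φ(2), 9 = φ(1), 10 = φ(6), 11 = φ(12), 12 = φ(7).
Therefore φ is surjective.
The image of φ is {1, 2, 3, 4, 5, 6, 7, 8, 9, 10, 11, 12}, which has 12 elements.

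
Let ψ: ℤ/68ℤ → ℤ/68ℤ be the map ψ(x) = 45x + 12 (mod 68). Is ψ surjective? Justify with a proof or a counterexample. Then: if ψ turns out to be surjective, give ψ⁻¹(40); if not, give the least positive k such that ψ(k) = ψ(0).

52

Since gcd(45, 68) = 1, 45 is invertible modulo 68. Euclid's algorithm: 68 = 1·45 + 23, 45 = 1·23 + 22, 23 = 1·22 + 1; back-substituting gives 1 = 65·45 − 43·68, so 45⁻¹ ≡ 65 (mod 68).
For any y ∈ ℤ/68ℤ, x = 65(y − 12) mod 68 satisfies ψ(x) = 45·65(y − 12) + 12 ≡ y (since 45·65 ≡ 1 mod 68). So every y has a preimage.
Hence ψ is surjective.
Since ψ is surjective, we compute ψ⁻¹(40): solve 45x + 12 ≡ 40 (mod 68), i.e. 45x ≡ 28 (mod 68).
Multiplying by 45⁻¹ = 65 gives x ≡ 65·28 = 1820 = 26·68 + 52 ≡ 52 (mod 68).
Check: ψ(52) = 45·52 + 12 = 2352 = 34·68 + 40 ≡ 40 (mod 68).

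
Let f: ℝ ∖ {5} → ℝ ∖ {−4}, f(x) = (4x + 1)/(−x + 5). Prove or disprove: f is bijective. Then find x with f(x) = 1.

Suppose f(u) = f(v). Cross-multiplying: (4u + 1)(−v + 5) = (4v + 1)(−u + 5).
Expanding both sides and cancelling the symmetric terms leaves 21·(u − v) = 0. Since 21 ≠ 0, u = v. Thus f is injective.
For any y ≠ −4, solving y(−x + 5) = 4x + 1 for x gives a well-defined x ≠ 5. So f is surjective.
So f is bijective.
Solving f(x) = 1: cross-multiplying gives 4x + 1 = 1(−x + 5), which rearranges to 5x = 4, so x = 4/5.

4/5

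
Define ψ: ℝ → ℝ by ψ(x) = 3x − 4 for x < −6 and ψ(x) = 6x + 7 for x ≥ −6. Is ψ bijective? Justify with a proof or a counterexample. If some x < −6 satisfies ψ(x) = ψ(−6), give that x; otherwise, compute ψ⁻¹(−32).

-25/3

Both pieces are strictly increasing (slopes 3 and 6), so each is injective on its own interval.
The left piece maps (−∞, −6) onto (−∞, −22); the right piece maps [−6, ∞) onto [−29, ∞).
These images overlap. In particular ψ(−6) = −29 (right piece), and solving 3x − 4 = −29 on the left piece gives x = −25/3 < −6.
So ψ(−25/3) = ψ(−6) with −25/3 ≠ −6, and ψ is not injective, hence not bijective. This x = −25/3 is the requested value below −6.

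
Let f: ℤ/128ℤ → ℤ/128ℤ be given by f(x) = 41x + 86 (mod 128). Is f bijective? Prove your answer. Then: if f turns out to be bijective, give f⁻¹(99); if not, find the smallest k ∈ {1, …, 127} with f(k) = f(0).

If f(x_1) = f(x_2), then 41x_1 ≡ 41x_2 (mod 128). Because gcd(41, 128) = 1, we may cancel 41 to get x_1 ≡ x_2 (mod 128).
We now compute 41⁻¹ mod 128 explicitly. Euclid's algorithm: 128 = 3·41 + 5, 41 = 8·5 + 1; back-substituting gives 1 = 25·41 − 8·128, so 41⁻¹ ≡ 25 (mod 128).
Then y ↦ 25(y − 86) is a two-sided inverse to f, so every y ∈ ℤ/128ℤ has a preimage.
Therefore f is bijective.
Since f is bijective, we compute f⁻¹(99): solve 41x + 86 ≡ 99 (mod 128), i.e. 41x ≡ 13 (mod 128).
Multiplying by 41⁻¹ = 25 gives x ≡ 25·13 = 325 = 2·128 + 69 ≡ 69 (mod 128).
Check: f(69) = 41·69 + 86 = 2915 = 22·128 + 99 ≡ 99 (mod 128).

69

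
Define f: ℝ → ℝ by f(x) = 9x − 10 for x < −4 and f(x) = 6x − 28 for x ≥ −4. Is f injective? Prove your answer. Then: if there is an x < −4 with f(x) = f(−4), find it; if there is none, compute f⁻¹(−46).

-14/3

Both pieces are strictly increasing (slopes 9 and 6), so each is injective on its own interval.
The left piece maps (−∞, −4) onto (−∞, −46); the right piece maps [−4, ∞) onto [−52, ∞).
These images overlap. In particular f(−4) = −52 (right piece), and solving 9x − 10 = −52 on the left piece gives x = −14/3 < −4.
So f(−14/3) = f(−4) with −14/3 ≠ −4, and f is not injective. This x = −14/3 is the requested value below −4.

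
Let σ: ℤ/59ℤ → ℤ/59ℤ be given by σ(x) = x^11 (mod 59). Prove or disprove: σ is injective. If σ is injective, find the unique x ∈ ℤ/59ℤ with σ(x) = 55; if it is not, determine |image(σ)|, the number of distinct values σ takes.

13

Since 59 is prime, the nonzero elements of ℤ/59ℤ form a cyclic group of order 58.
As gcd(11, 58) = 1, raising to the 11th power is a bijection on this group: if a^11 ≡ b^11 then (ab^{−1})^11 = 1, and the only element of order dividing gcd(11, 58) = 1 is 1, so a = b.
With σ(0) = 0 this makes σ injective on all of ℤ/59ℤ, hence bijective (finite equal-size domain and codomain). In particular σ is injective.
Since σ is injective, we find the preimage of 55. The inverse of x ↦ x^11 on (ℤ/59ℤ)^× is x ↦ x^37, because 11·37 = 407 = 7·58 + 1 ≡ 1 (mod 58) and x^{58} = 1 for x ≠ 0 (Fermat). So σ⁻¹(55) = 55^37 mod 59.
Repeated squaring mod 59: 55^1 ≡ 55, 55^2 ≡ 55² = 3025 ≡ 16, 55^4 ≡ 16² = 256 ≡ 20, 55^8 ≡ 20² = 400 ≡ 46, 55^16 ≡ 46² = 2116 ≡ 51, 55^32 ≡ 51² = 2601 ≡ 5. Since 37 = 32 + 4 + 1, 55^37 ≡ 5·20·55: 5·20 = 100 ≡ 41, then 41·55 = 2255 ≡ 13. So 55^37 ≡ 13 (mod 59).
Hence σ⁻¹(55) = 13.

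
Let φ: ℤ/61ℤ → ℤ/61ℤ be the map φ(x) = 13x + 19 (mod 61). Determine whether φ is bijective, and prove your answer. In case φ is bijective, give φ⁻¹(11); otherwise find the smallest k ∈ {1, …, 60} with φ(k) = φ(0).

51

Suppose φ(s) = φ(t) in ℤ/61ℤ. Then 13s + 19 ≡ 13t + 19 (mod 61), hence 13(s − t) ≡ 0 (mod 61).
Since gcd(13, 61) = 1, 13 is invertible modulo 61, hence s − t ≡ 0 (mod 61), i.e. s = t.
We now compute 13⁻¹ mod 61 explicitly. Euclid's algorithm: 61 = 4·13 + 9, 13 = 1·9 + 4, 9 = 2·4 + 1; back-substituting gives 1 = 47·13 − 10·61, so 13⁻¹ ≡ 47 (mod 61).
Then y ↦ 47(y − 19) is a two-sided inverse to φ, so every y ∈ ℤ/61ℤ has a preimage.
Hence φ is bijective.
Since φ is bijective, we find φ⁻¹(11): we need 13x ≡ 11 − 19 ≡ 53 (mod 61). Using 13⁻¹ = 47: x ≡ 47·53 = 2491 = 40·61 + 51, so x = 51.
Check: φ(51) = 13·51 + 19 = 682 = 11·61 + 11 ≡ 11 (mod 61).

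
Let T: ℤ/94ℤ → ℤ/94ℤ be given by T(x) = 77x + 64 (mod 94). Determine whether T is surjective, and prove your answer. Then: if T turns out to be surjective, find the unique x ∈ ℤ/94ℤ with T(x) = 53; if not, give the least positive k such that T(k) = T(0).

67

Recall that surjectivity means every element of the codomain has a preimage under T.
Since gcd(77, 94) = 1, 77 is invertible modulo 94. Euclid's algorithm: 94 = 1·77 + 17, 77 = 4·17 + 9, 17 = 1·9 + 8, 9 = 1·8 + 1; back-substituting gives 1 = 11·77 − 9·94, so 77⁻¹ ≡ 11 (mod 94).
For any y ∈ ℤ/94ℤ, x = 11(y − 64) mod 94 satisfies T(x) = 77·11(y − 64) + 64 ≡ y (since 77·11 ≡ 1 mod 94). So every y has a preimage.
Hence T is surjective.
Since T is surjective, we compute T⁻¹(53): solve 77x + 64 ≡ 53 (mod 94), i.e. 77x ≡ 83 (mod 94).
Multiplying by 77⁻¹ = 11 gives x ≡ 11·83 = 913 = 9·94 + 67 ≡ 67 (mod 94).
Check: T(67) = 77·67 + 64 = 5223 = 55·94 + 53 ≡ 53 (mod 94).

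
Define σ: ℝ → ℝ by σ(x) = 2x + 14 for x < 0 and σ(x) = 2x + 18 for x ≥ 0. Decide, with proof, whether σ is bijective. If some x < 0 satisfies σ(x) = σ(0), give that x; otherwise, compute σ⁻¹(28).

5

Both pieces are strictly increasing (slopes 2 and 2), so each is injective on its own interval.
The left piece maps (−∞, 0) onto (−∞, 14); the right piece maps [0, ∞) onto [18, ∞).
The images leave a gap (14 has no preimage), so σ is not surjective, hence not bijective.
Because the two images are disjoint, no x < 0 has σ(x) = σ(0), so we compute σ⁻¹(28): 28 lies in [18, ∞), so solve 2x + 18 = 28: x = (28 − 18)/2 = 5.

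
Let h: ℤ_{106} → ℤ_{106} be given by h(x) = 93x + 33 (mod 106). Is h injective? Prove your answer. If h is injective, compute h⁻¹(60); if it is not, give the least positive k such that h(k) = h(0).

55

Recall that h is injective when h(x_1) = h(x_2) forces x_1 = x_2.
Suppose h(x_1) = h(x_2) in ℤ_{106}. Then 93x_1 + 33 ≡ 93x_2 + 33 (mod 106), so 93(x_1 − x_2) ≡ 0 (mod 106).
Since gcd(93, 106) = 1, 93 is invertible modulo 106, thus x_1 − x_2 ≡ 0 (mod 106), i.e. x_1 = x_2.
Hence h is injective.
We now compute 93⁻¹ mod 106 explicitly. Euclid's algorithm: 106 = 1·93 + 13, 93 = 7·13 + 2, 13 = 6·2 + 1; back-substituting gives 1 = 57·93 − 50·106, so 93⁻¹ ≡ 57 (mod 106).
Since h is injective, we find h⁻¹(60): we need 93x ≡ 60 − 33 ≡ 27 (mod 106). Using 93⁻¹ = 57: x ≡ 57·27 = 1539 = 14·106 + 55, so x = 55.
Check: h(55) = 93·55 + 33 = 5148 = 48·106 + 60 ≡ 60 (mod 106).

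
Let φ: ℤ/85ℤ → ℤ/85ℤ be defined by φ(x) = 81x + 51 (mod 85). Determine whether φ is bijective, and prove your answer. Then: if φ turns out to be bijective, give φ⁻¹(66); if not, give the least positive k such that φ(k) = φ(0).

If φ(x_1) = φ(x_2), then 81x_1 ≡ 81x_2 (mod 85). Because gcd(81, 85) = 1, we may cancel 81 to get x_1 ≡ x_2 (mod 85).
We now compute 81⁻¹ mod 85 explicitly. Euclid's algorithm: 85 = 1·81 + 4, 81 = 20·4 + 1; back-substituting gives 1 = 21·81 − 20·85, so 81⁻¹ ≡ 21 (mod 85).
For any y ∈ ℤ/85ℤ, x = 21(y − 51) mod 85 satisfies φ(x) = 81·21(y − 51) + 51 ≡ y (since 81·21 ≡ 1 mod 85). So every y has a preimage.
Hence φ is bijective.
Since φ is bijective, we find φ⁻¹(66): we need 81x ≡ 66 − 51 ≡ 15 (mod 85). Using 81⁻¹ = 21: x ≡ 21·15 = 315 = 3·85 + 60, so x = 60.
Check: φ(60) = 81·60 + 51 = 4911 = 57·85 + 66 ≡ 66 (mod 85).

60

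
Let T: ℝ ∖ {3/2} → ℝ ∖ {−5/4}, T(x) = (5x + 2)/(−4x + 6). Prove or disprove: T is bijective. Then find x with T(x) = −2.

Suppose T(s) = T(t). Cross-multiplying: (5s + 2)(−4t + 6) = (5t + 2)(−4s + 6).
Expanding both sides and cancelling the symmetric terms leaves 38·(s − t) = 0. Since 38 ≠ 0, s = t. Therefore T is injective.
For any y ≠ −5/4, solving y(−4x + 6) = 5x + 2 for x gives a well-defined x ≠ 3/2. So T is surjective.
Hence T is bijective.
Solving T(x) = −2: cross-multiplying gives 5x + 2 = −2(−4x + 6), which rearranges to −3x = −14, so x = 14/3.

14/3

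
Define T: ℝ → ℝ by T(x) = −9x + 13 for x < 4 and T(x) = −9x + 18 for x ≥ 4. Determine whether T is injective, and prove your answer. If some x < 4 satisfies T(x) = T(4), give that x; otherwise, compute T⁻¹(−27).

Both pieces are strictly decreasing (slopes −9 and −9), so each is injective on its own interval.
The left piece maps (−∞, 4) onto (−23, ∞); the right piece maps [4, ∞) onto (−∞, −18].
These images overlap. In particular T(4) = −18 (right piece), and solving −9x + 13 = −18 on the left piece gives x = 31/9 < 4.
So T(31/9) = T(4) with 31/9 ≠ 4, and T is not injective. This x = 31/9 is the requested value below 4.

31/9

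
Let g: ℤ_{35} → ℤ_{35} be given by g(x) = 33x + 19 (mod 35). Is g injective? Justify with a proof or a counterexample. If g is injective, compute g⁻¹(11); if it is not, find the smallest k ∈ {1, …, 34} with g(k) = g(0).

4

Recall: g is injective when g(x_1) = g(x_2) forces x_1 = x_2.
If g(x_1) = g(x_2), then 33x_1 ≡ 33x_2 (mod 35). Because gcd(33, 35) = 1, we may cancel 33 to get x_1 ≡ x_2 (mod 35).
So g is injective.
We now compute 33⁻¹ mod 35 explicitly. Euclid's algorithm: 35 = 1·33 + 2, 33 = 16·2 + 1; back-substituting gives 1 = 17·33 − 16·35, so 33⁻¹ ≡ 17 (mod 35).
Since g is injective, we find g⁻¹(11): we need 33x ≡ 11 − 19 ≡ 27 (mod 35). Using 33⁻¹ = 17: x ≡ 17·27 = 459 = 13·35 + 4, so x = 4.
Check: g(4) = 33·4 + 19 = 151 = 4·35 + 11 ≡ 11 (mod 35).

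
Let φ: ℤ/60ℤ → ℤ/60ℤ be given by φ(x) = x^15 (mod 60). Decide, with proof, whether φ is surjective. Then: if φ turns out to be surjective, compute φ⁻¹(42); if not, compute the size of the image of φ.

45

φ(0) = 0^15 = 0.
φ(30): Repeated squaring mod 60: 30^1 ≡ 30, 30^2 ≡ 30² = 900 ≡ 0, 30^4 ≡ 0² = 0, 30^8 ≡ 0² = 0. Since 15 = 8 + 4 + 2 + 1, 30^15 ≡ 0·0·0·30: 0·0 = 0, then 0·0 = 0, then 0·30 = 0. So 30^15 ≡ 0 (mod 60).
So φ(0) = φ(30) = 0 while 0 ≠ 30, hence φ is not injective.
A non-injective map from the 60-element set ℤ/60ℤ to itself takes at most 59 distinct values, so it cannot be surjective. Therefore φ is not surjective.
Since φ is not surjective, we determine |image(φ)|. Computing x^15 mod 60 for each x (by repeated squaring, reducing mod 60 at every step), the values φ(0), φ(1), …, φ(59) are: 0, 1, 8, 27, 4, 5, 36, 43, 32, 9, 40, 11, 48, 37, 44, 15, 16, 53, 12, 19, 20, 21, 28, 47, 24, 25, 56, 3, 52, 29, 0, 31, 8, 57, 4, 35, 36, 13, 32, 39, 40, 41, 48, 7, 44, 45, 16, 23, 12, 49, 20, 51, 28, 17, 24, 55, 56, 33, 52, 59.
The distinct values are {0, 1, 3, 4, 5, 7, 8, 9, 11, 12, 13, 15, 16, 17, 19, 20, 21, 23, 24, 25, 27, 28, 29, 31, 32, 33, 35, 36, 37, 39, 40, 41, 43, 44, 45, 47, 48, 49, 51, 52, 53, 55, 56, 57, 59}; there are 45 of them.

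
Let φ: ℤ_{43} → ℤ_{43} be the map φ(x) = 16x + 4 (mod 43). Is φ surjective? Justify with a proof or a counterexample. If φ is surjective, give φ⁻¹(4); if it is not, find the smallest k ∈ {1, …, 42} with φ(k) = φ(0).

0

By definition, surjectivity means every element of the codomain has a preimage under φ.
Since gcd(16, 43) = 1, 16 is invertible modulo 43. Euclid's algorithm: 43 = 2·16 + 11, 16 = 1·11 + 5, 11 = 2·5 + 1; back-substituting gives 1 = 35·16 − 13·43, so 16⁻¹ ≡ 35 (mod 43).
Then y ↦ 35(y − 4) is a two-sided inverse to φ, so every y ∈ ℤ_{43} has a preimage.
So φ is surjective.
Since φ is surjective, we find φ⁻¹(4): we need 16x ≡ 4 − 4 ≡ 0 (mod 43). Using 16⁻¹ = 35: x ≡ 35·0 = 0, so x = 0.
Check: φ(0) = 16·0 + 4 = 4 ≡ 4 (mod 43).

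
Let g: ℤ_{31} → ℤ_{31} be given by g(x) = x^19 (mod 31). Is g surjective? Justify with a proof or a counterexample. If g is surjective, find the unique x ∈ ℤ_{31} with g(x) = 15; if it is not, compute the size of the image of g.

Since 31 is prime, the nonzero elements of ℤ_{31} form a cyclic group of order 30.
As gcd(19, 30) = 1, raising to the 19th power is a bijection on this group: if a^19 ≡ b^19 then (ab^{−1})^19 = 1, and the only element of order dividing gcd(19, 30) = 1 is 1, so a = b.
With g(0) = 0 this makes g injective on all of ℤ_{31}, hence bijective (finite equal-size domain and codomain). In particular g is surjective.
Since g is surjective, we find the preimage of 15. The inverse of x ↦ x^19 on (ℤ_{31})^× is x ↦ x^19, because 19·19 = 361 = 12·30 + 1 ≡ 1 (mod 30) and x^{30} = 1 for x ≠ 0 (Fermat). So g⁻¹(15) = 15^19 mod 31.
Repeated squaring mod 31: 15^1 ≡ 15, 15^2 ≡ 15² = 225 ≡ 8, 15^4 ≡ 8² = 64 ≡ 2, 15^8 ≡ 2² = 4, 15^16 ≡ 4² = 16. Since 19 = 16 + 2 + 1, 15^19 ≡ 16·8·15: 16·8 = 128 ≡ 4, then 4·15 = 60 ≡ 29. So 15^19 ≡ 29 (mod 31).
Hence g⁻¹(15) = 29.

29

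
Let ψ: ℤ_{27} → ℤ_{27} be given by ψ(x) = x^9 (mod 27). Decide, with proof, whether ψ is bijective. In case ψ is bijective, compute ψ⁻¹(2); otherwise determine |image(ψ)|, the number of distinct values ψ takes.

ψ(0) = 0^9 = 0.
ψ(3): Repeated squaring mod 27: 3^1 ≡ 3, 3^2 ≡ 3² = 9, 3^4 ≡ 9² = 81 ≡ 0, 3^8 ≡ 0² = 0. Since 9 = 8 + 1, 3^9 ≡ 0·3: 0·3 = 0. So 3^9 ≡ 0 (mod 27).
So ψ(0) = ψ(3) = 0 while 0 ≠ 3, therefore ψ is not injective, hence not bijective.
Since ψ is not bijective, we determine |image(ψ)|. Computing x^9 mod 27 for each x (by repeated squaring, reducing mod 27 at every step), the values ψ(0), ψ(1), …, ψ(26) are: 0, 1, 26, 0, 1, 26, 0, 1, 26, 0, 1, 26, 0, 1, 26, 0, 1, 26, 0, 1, 26, 0, 1, 26, 0, 1, 26.
The distinct values are {0, 1, 26}; there are 3 of them.

3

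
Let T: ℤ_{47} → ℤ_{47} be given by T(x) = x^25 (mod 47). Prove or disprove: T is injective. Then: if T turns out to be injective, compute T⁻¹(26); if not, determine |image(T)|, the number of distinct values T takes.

Since 47 is prime, the nonzero elements of ℤ_{47} form a cyclic group of order 46.
As gcd(25, 46) = 1, raising to the 25th power is a bijection on this group: if s^25 ≡ t^25 then (st^{−1})^25 = 1, and the only element of order dividing gcd(25, 46) = 1 is 1, so s = t.
With T(0) = 0 this makes T injective on all of ℤ_{47}, hence bijective (finite equal-size domain and codomain). In particular T is injective.
Since T is injective, we find the preimage of 26. The inverse of x ↦ x^25 on (ℤ_{47})^× is x ↦ x^35, because 25·35 = 875 = 19·46 + 1 ≡ 1 (mod 46) and x^{46} = 1 for x ≠ 0 (Fermat). So T⁻¹(26) = 26^35 mod 47.
Repeated squaring mod 47: 26^1 ≡ 26, 26^2 ≡ 26² = 676 ≡ 18, 26^4 ≡ 18² = 324 ≡ 42, 26^8 ≡ 42² = 1764 ≡ 25, 26^16 ≡ 25² = 625 ≡ 14, 26^32 ≡ 14² = 196 ≡ 8. Since 35 = 32 + 2 + 1, 26^35 ≡ 8·18·26: 8·18 = 144 ≡ 3, then 3·26 = 78 ≡ 31. So 26^35 ≡ 31 (mod 47).
Hence T⁻¹(26) = 31.

31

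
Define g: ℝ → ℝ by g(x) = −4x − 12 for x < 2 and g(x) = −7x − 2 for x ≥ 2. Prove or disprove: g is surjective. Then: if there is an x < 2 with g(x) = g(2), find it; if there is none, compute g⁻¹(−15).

Both pieces are strictly decreasing (slopes −4 and −7), so each is injective on its own interval.
The left piece maps (−∞, 2) onto (−20, ∞); the right piece maps [2, ∞) onto (−∞, −16].
The union (−20, ∞) ∪ (−∞, −16] covers ℝ, so g is surjective.
For the follow-up: the images overlap, so an x < 2 with g(x) = g(2) exists. g(2) = −16; solving −4x − 12 = −16 for x < 2 gives x = (−16 + 12)/(−4) = 1.

1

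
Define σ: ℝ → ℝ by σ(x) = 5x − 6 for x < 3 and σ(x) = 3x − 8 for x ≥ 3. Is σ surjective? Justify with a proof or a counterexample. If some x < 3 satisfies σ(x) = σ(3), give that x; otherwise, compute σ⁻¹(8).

7/5

Both pieces are strictly increasing (slopes 5 and 3), so each is injective on its own interval.
The left piece maps (−∞, 3) onto (−∞, 9); the right piece maps [3, ∞) onto [1, ∞).
The union (−∞, 9) ∪ [1, ∞) covers ℝ, so σ is surjective.
For the follow-up: the images overlap, so an x < 3 with σ(x) = σ(3) exists. σ(3) = 1; solving 5x − 6 = 1 for x < 3 gives x = (1 + 6)/5 = 7/5.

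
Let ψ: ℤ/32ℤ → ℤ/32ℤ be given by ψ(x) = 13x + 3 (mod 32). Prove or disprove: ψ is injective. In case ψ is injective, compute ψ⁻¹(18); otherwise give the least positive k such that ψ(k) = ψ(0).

11

If ψ(u) = ψ(v), then 13u ≡ 13v (mod 32). Because gcd(13, 32) = 1, we may cancel 13 to get u ≡ v (mod 32).
Therefore ψ is injective.
We now compute 13⁻¹ mod 32 explicitly. Euclid's algorithm: 32 = 2·13 + 6, 13 = 2·6 + 1; back-substituting gives 1 = 5·13 − 2·32, so 13⁻¹ ≡ 5 (mod 32).
Since ψ is injective, we compute ψ⁻¹(18): solve 13x + 3 ≡ 18 (mod 32), i.e. 13x ≡ 15 (mod 32).
Multiplying by 13⁻¹ = 5 gives x ≡ 5·15 = 75 = 2·32 + 11 ≡ 11 (mod 32).
Check: ψ(11) = 13·11 + 3 = 146 = 4·32 + 18 ≡ 18 (mod 32).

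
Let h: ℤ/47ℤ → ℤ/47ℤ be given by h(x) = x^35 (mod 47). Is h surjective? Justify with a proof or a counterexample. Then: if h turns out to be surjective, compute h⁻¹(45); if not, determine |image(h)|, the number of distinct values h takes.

Since 47 is prime, the nonzero elements of ℤ/47ℤ form a cyclic group of order 46.
As gcd(35, 46) = 1, raising to the 35th power is a bijection on this group: if a^35 ≡ b^35 then (ab^{−1})^35 = 1, and the only element of order dividing gcd(35, 46) = 1 is 1, so a = b.
With h(0) = 0 this makes h injective on all of ℤ/47ℤ, hence bijective (finite equal-size domain and codomain). In particular h is surjective.
Since h is surjective, we find the preimage of 45. The inverse of x ↦ x^35 on (ℤ/47ℤ)^× is x ↦ x^25, because 35·25 = 875 = 19·46 + 1 ≡ 1 (mod 46) and x^{46} = 1 for x ≠ 0 (Fermat). So h⁻¹(45) = 45^25 mod 47.
Repeated squaring mod 47: 45^1 ≡ 45, 45^2 ≡ 45² = 2025 ≡ 4, 45^4 ≡ 4² = 16, 45^8 ≡ 16² = 256 ≡ 21, 45^16 ≡ 21² = 441 ≡ 18. Since 25 = 16 + 8 + 1, 45^25 ≡ 18·21·45: 18·21 = 378 ≡ 2, then 2·45 = 90 ≡ 43. So 45^25 ≡ 43 (mod 47).
Hence h⁻¹(45) = 43.

43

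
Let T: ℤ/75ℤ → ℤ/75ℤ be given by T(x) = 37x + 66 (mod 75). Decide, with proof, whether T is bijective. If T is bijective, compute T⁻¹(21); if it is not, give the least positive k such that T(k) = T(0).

15

If T(a) = T(b), then 37a ≡ 37b (mod 75). Because gcd(37, 75) = 1, we may cancel 37 to get a ≡ b (mod 75).
We now compute 37⁻¹ mod 75 explicitly. Euclid's algorithm: 75 = 2·37 + 1; back-substituting gives 1 = 73·37 − 36·75, so 37⁻¹ ≡ 73 (mod 75).
For any y ∈ ℤ/75ℤ, x = 73(y − 66) mod 75 satisfies T(x) = 37·73(y − 66) + 66 ≡ y (since 37·73 ≡ 1 mod 75). So every y has a preimage.
Hence T is bijective.
Since T is bijective, we find T⁻¹(21): we need 37x ≡ 21 − 66 ≡ 30 (mod 75). Using 37⁻¹ = 73: x ≡ 73·30 = 2190 = 29·75 + 15, so x = 15.
Check: T(15) = 37·15 + 66 = 621 = 8·75 + 21 ≡ 21 (mod 75).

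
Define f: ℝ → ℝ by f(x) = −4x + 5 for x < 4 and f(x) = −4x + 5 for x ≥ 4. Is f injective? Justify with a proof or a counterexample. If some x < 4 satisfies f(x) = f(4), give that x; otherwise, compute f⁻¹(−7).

Both pieces are strictly decreasing (slopes −4 and −4), so each is injective on its own interval.
The left piece maps (−∞, 4) onto (−11, ∞); the right piece maps [4, ∞) onto (−∞, −11].
These images are disjoint, so no value is attained by both pieces. Thus f is injective.
Because the two images are disjoint, no x < 4 has f(x) = f(4), so we compute f⁻¹(−7): −7 lies in (−11, ∞), so solve −4x + 5 = −7: x = (−7 − 5)/(−4) = 3.

3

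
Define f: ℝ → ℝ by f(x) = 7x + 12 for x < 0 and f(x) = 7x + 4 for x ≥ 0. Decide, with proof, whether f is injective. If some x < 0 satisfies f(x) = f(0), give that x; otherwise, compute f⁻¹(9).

Both pieces are strictly increasing (slopes 7 and 7), so each is injective on its own interval.
The left piece maps (−∞, 0) onto (−∞, 12); the right piece maps [0, ∞) onto [4, ∞).
These images overlap. In particular f(0) = 4 (right piece), and solving 7x + 12 = 4 on the left piece gives x = −8/7 < 0.
So f(−8/7) = f(0) with −8/7 ≠ 0, and f is not injective. This x = −8/7 is the requested value below 0.

-8/7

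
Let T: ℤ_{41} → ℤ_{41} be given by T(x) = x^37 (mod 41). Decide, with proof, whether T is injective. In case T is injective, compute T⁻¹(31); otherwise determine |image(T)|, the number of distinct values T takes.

25

Since 41 is prime, the nonzero elements of ℤ_{41} form a cyclic group of order 40.
As gcd(37, 40) = 1, raising to the 37th power is a bijection on this group: if a^37 ≡ b^37 then (ab^{−1})^37 = 1, and the only element of order dividing gcd(37, 40) = 1 is 1, so a = b.
With T(0) = 0 this makes T injective on all of ℤ_{41}, hence bijective (finite equal-size domain and codomain). In particular T is injective.
Since T is injective, we find the preimage of 31. The inverse of x ↦ x^37 on (ℤ_{41})^× is x ↦ x^13, because 37·13 = 481 = 12·40 + 1 ≡ 1 (mod 40) and x^{40} = 1 for x ≠ 0 (Fermat). So T⁻¹(31) = 31^13 mod 41.
Repeated squaring mod 41: 31^1 ≡ 31, 31^2 ≡ 31² = 961 ≡ 18, 31^4 ≡ 18² = 324 ≡ 37, 31^8 ≡ 37² = 1369 ≡ 16. Since 13 = 8 + 4 + 1, 31^13 ≡ 16·37·31: 16·37 = 592 ≡ 18, then 18·31 = 558 ≡ 25. So 31^13 ≡ 25 (mod 41).
Hence T⁻¹(31) = 25.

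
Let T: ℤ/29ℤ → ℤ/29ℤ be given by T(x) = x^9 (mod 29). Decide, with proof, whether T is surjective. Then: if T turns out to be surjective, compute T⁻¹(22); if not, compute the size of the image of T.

6

Since 29 is prime, the nonzero elements of ℤ/29ℤ form a cyclic group of order 28.
As gcd(9, 28) = 1, raising to the 9th power is a bijection on this group: if s^9 ≡ t^9 then (st^{−1})^9 = 1, and the only element of order dividing gcd(9, 28) = 1 is 1, so s = t.
With T(0) = 0 this makes T injective on all of ℤ/29ℤ, hence bijective (finite equal-size domain and codomain). In particular T is surjective.
Since T is surjective, we find the preimage of 22. The inverse of x ↦ x^9 on (ℤ/29ℤ)^× is x ↦ x^25, because 9·25 = 225 = 8·28 + 1 ≡ 1 (mod 28) and x^{28} = 1 for x ≠ 0 (Fermat). So T⁻¹(22) = 22^25 mod 29.
Repeated squaring mod 29: 22^1 ≡ 22, 22^2 ≡ 22² = 484 ≡ 20, 22^4 ≡ 20² = 400 ≡ 23, 22^8 ≡ 23² = 529 ≡ 7, 22^16 ≡ 7² = 49 ≡ 20. Since 25 = 16 + 8 + 1, 22^25 ≡ 20·7·22: 20·7 = 140 ≡ 24, then 24·22 = 528 ≡ 6. So 22^25 ≡ 6 (mod 29).
Hence T⁻¹(22) = 6.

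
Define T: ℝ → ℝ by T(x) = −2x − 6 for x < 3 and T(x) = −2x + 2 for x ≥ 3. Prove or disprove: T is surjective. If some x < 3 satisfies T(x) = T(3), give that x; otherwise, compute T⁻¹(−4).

-1

Both pieces are strictly decreasing (slopes −2 and −2), so each is injective on its own interval.
The left piece maps (−∞, 3) onto (−12, ∞); the right piece maps [3, ∞) onto (−∞, −4].
The union (−12, ∞) ∪ (−∞, −4] covers ℝ, so T is surjective.
For the follow-up: the images overlap, so an x < 3 with T(x) = T(3) exists. T(3) = −4; solving −2x − 6 = −4 for x < 3 gives x = (−4 + 6)/(−2) = −1.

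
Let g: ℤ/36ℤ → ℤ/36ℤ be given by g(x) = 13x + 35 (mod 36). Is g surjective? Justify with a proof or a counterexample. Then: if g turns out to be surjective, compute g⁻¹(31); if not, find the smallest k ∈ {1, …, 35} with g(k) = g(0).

8

Recall that g is surjective if every y in the codomain equals g(x) for some x in the domain.
Since gcd(13, 36) = 1, 13 is invertible modulo 36. Euclid's algorithm: 36 = 2·13 + 10, 13 = 1·10 + 3, 10 = 3·3 + 1; back-substituting gives 1 = 25·13 − 9·36, so 13⁻¹ ≡ 25 (mod 36).
Then y ↦ 25(y − 35) is a two-sided inverse to g, so every y ∈ ℤ/36ℤ has a preimage.
Hence g is surjective.
Since g is surjective, we find g⁻¹(31): we need 13x ≡ 31 − 35 ≡ 32 (mod 36). Using 13⁻¹ = 25: x ≡ 25·32 = 800 = 22·36 + 8, so x = 8.
Check: g(8) = 13·8 + 35 = 139 = 3·36 + 31 ≡ 31 (mod 36).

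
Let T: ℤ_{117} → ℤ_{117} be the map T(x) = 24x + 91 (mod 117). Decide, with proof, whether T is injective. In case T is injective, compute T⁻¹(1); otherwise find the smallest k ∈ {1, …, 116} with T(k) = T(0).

39

Recall that injectivity means: for all a, b in the domain, T(a) = T(b) implies a = b.
We have gcd(24, 117) = 3 > 1. Taking a = 0 and b = 39: T(0) = 91 and T(39) = 24·39 + 91 = 1027 ≡ 91 (mod 117).
So T(0) = T(39) while 0 ≠ 39, therefore T is not injective.
Since T is not injective, we find the least positive k with T(k) = T(0): this means 24k ≡ 0 (mod 117), i.e. 117 ∣ 24k. Since gcd(24, 117) = 3, dividing through by 3 this holds exactly when 39 ∣ 8k, and as gcd(8, 39) = 1, exactly when 39 ∣ k.
The smallest positive such k is 39.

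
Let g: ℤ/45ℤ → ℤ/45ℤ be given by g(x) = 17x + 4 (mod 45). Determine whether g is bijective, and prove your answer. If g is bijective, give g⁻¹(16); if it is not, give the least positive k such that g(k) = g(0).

6

If g(s) = g(t), then 17s ≡ 17t (mod 45). Because gcd(17, 45) = 1, we may cancel 17 to get s ≡ t (mod 45).
We now compute 17⁻¹ mod 45 explicitly. Euclid's algorithm: 45 = 2·17 + 11, 17 = 1·11 + 6, 11 = 1·6 + 5, 6 = 1·5 + 1; back-substituting gives 1 = 8·17 − 3·45, so 17⁻¹ ≡ 8 (mod 45).
For any y ∈ ℤ/45ℤ, x = 8(y − 4) mod 45 satisfies g(x) = 17·8(y − 4) + 4 ≡ y (since 17·8 ≡ 1 mod 45). So every y has a preimage.
So g is bijective.
Since g is bijective, we compute g⁻¹(16): solve 17x + 4 ≡ 16 (mod 45), i.e. 17x ≡ 12 (mod 45).
Multiplying by 17⁻¹ = 8 gives x ≡ 8·12 = 96 = 2·45 + 6 ≡ 6 (mod 45).
Check: g(6) = 17·6 + 4 = 106 = 2·45 + 16 ≡ 16 (mod 45).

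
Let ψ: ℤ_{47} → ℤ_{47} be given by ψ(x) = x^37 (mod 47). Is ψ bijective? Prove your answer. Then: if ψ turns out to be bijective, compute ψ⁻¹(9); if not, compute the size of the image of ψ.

Since 47 is prime, the nonzero elements of ℤ_{47} form a cyclic group of order 46.
As gcd(37, 46) = 1, raising to the 37th power is a bijection on this group: if a^37 ≡ b^37 then (ab^{−1})^37 = 1, and the only element of order dividing gcd(37, 46) = 1 is 1, so a = b.
With ψ(0) = 0 this makes ψ injective on all of ℤ_{47}, hence bijective (finite equal-size domain and codomain). In particular ψ is bijective.
Since ψ is bijective, we find the preimage of 9. The inverse of x ↦ x^37 on (ℤ_{47})^× is x ↦ x^5, because 37·5 = 185 = 4·46 + 1 ≡ 1 (mod 46) and x^{46} = 1 for x ≠ 0 (Fermat). So ψ⁻¹(9) = 9^5 mod 47.
Repeated squaring mod 47: 9^1 ≡ 9, 9^2 ≡ 9² = 81 ≡ 34, 9^4 ≡ 34² = 1156 ≡ 28. Since 5 = 4 + 1, 9^5 ≡ 28·9: 28·9 = 252 ≡ 17. So 9^5 ≡ 17 (mod 47).
Hence ψ⁻¹(9) = 17.

17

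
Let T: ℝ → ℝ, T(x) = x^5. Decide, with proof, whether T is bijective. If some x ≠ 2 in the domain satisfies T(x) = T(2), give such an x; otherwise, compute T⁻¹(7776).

6

On ℝ, x ↦ x^5 is strictly increasing (injective) and for any y ∈ ℝ the 5th root y^{1/5} lies in ℝ (surjective). So T is bijective.
Since x ↦ x^5 is strictly increasing on ℝ, it is injective there, so no x ≠ 2 in the domain has T(x) = T(2). We therefore compute T⁻¹(7776) = 7776^{1/5} = 6 (indeed 6^5 = 7776).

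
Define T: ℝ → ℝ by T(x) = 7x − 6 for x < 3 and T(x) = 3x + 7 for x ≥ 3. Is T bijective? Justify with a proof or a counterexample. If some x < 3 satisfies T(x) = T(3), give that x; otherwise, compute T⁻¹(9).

15/7

Both pieces are strictly increasing (slopes 7 and 3), so each is injective on its own interval.
The left piece maps (−∞, 3) onto (−∞, 15); the right piece maps [3, ∞) onto [16, ∞).
The images leave a gap (15 has no preimage), so T is not surjective, hence not bijective.
Because the two images are disjoint, no x < 3 has T(x) = T(3), so we compute T⁻¹(9): 9 lies in (−∞, 15), so solve 7x − 6 = 9: x = (9 + 6)/7 = 15/7.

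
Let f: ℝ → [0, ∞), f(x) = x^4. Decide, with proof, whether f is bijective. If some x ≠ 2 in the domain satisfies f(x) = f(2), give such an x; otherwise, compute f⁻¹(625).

-2

f(2) = 16 = (−2)^4 = f(−2) (since 4 is even), with 2 ≠ −2. So f is not injective, hence not bijective.
For the follow-up, such an x exists: taking x = −2 ∈ ℝ gives f(−2) = 16 = f(2) with −2 ≠ 2.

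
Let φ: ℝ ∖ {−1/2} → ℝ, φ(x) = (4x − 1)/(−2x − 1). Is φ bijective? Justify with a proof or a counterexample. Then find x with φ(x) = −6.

If φ(x) = −2, cross-multiplying gives −2(4x − 1) = 4(−2x − 1), which simplifies to 2 = −4 — false.  So −2 has no preimage and φ is not surjective.
Hence φ is not bijective.
Solving φ(x) = −6: cross-multiplying gives 4x − 1 = −6(−2x − 1), which rearranges to −8x = 7, so x = −7/8.

-7/8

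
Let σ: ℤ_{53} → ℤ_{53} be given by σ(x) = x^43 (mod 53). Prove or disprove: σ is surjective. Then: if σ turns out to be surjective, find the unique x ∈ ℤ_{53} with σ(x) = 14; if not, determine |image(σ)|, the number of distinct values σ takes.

Since 53 is prime, the nonzero elements of ℤ_{53} form a cyclic group of order 52.
As gcd(43, 52) = 1, raising to the 43rd power is a bijection on this group: if s^43 ≡ t^43 then (st^{−1})^43 = 1, and the only element of order dividing gcd(43, 52) = 1 is 1, so s = t.
With σ(0) = 0 this makes σ injective on all of ℤ_{53}, hence bijective (finite equal-size domain and codomain). In particular σ is surjective.
Since σ is surjective, we find the preimage of 14. The inverse of x ↦ x^43 on (ℤ_{53})^× is x ↦ x^23, because 43·23 = 989 = 19·52 + 1 ≡ 1 (mod 52) and x^{52} = 1 for x ≠ 0 (Fermat). So σ⁻¹(14) = 14^23 mod 53.
Repeated squaring mod 53: 14^1 ≡ 14, 14^2 ≡ 14² = 196 ≡ 37, 14^4 ≡ 37² = 1369 ≡ 44, 14^8 ≡ 44² = 1936 ≡ 28, 14^16 ≡ 28² = 784 ≡ 42. Since 23 = 16 + 4 + 2 + 1, 14^23 ≡ 42·44·37·14: 42·44 = 1848 ≡ 46, then 46·37 = 1702 ≡ 6, then 6·14 = 84 ≡ 31. So 14^23 ≡ 31 (mod 53).
Hence σ⁻¹(14) = 31.

31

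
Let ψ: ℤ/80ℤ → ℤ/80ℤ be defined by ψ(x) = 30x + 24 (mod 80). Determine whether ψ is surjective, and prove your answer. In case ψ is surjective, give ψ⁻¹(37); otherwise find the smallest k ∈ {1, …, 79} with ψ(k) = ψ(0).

By definition, ψ is surjective if every y in the codomain equals ψ(x) for some x in the domain.
Since gcd(30, 80) = 10, we have 30x ≡ 0 (mod 10) for all x, so ψ(x) ≡ 4 (mod 10).
But 0 ≢ 4 (mod 10), so 0 ∈ ℤ/80ℤ has no preimage. Therefore ψ is not surjective.
Since ψ is not surjective, we find the least positive k with ψ(k) = ψ(0): this means 30k ≡ 0 (mod 80), i.e. 80 ∣ 30k. Since gcd(30, 80) = 10, dividing through by 10 this holds exactly when 8 ∣ 3k, and as gcd(3, 8) = 1, exactly when 8 ∣ k.
The smallest positive such k is 8.

8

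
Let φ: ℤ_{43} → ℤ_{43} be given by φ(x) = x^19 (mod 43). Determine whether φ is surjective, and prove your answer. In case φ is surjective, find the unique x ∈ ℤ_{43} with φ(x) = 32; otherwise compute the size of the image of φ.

2

Since 43 is prime, the nonzero elements of ℤ_{43} form a cyclic group of order 42.
As gcd(19, 42) = 1, raising to the 19th power is a bijection on this group: if a^19 ≡ b^19 then (ab^{−1})^19 = 1, and the only element of order dividing gcd(19, 42) = 1 is 1, so a = b.
With φ(0) = 0 this makes φ injective on all of ℤ_{43}, hence bijective (finite equal-size domain and codomain). In particular φ is surjective.
Since φ is surjective, we find the preimage of 32. The inverse of x ↦ x^19 on (ℤ_{43})^× is x ↦ x^31, because 19·31 = 589 = 14·42 + 1 ≡ 1 (mod 42) and x^{42} = 1 for x ≠ 0 (Fermat). So φ⁻¹(32) = 32^31 mod 43.
Repeated squaring mod 43: 32^1 ≡ 32, 32^2 ≡ 32² = 1024 ≡ 35, 32^4 ≡ 35² = 1225 ≡ 21, 32^8 ≡ 21² = 441 ≡ 11, 32^16 ≡ 11² = 121 ≡ 35. Since 31 = 16 + 8 + 4 + 2 + 1, 32^31 ≡ 35·11·21·35·32: 35·11 = 385 ≡ 41, then 41·21 = 861 ≡ 1, then 1·35 = 35, then 35·32 = 1120 ≡ 2. So 32^31 ≡ 2 (mod 43).
Hence φ⁻¹(32) = 2.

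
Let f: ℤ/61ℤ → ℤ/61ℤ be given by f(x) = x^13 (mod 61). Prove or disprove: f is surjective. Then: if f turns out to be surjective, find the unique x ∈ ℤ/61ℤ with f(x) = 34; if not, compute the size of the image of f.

Since 61 is prime, the nonzero elements of ℤ/61ℤ form a cyclic group of order 60.
As gcd(13, 60) = 1, raising to the 13th power is a bijection on this group: if x_1^13 ≡ x_2^13 then (x_1x_2^{−1})^13 = 1, and the only element of order dividing gcd(13, 60) = 1 is 1, so x_1 = x_2.
With f(0) = 0 this makes f injective on all of ℤ/61ℤ, hence bijective (finite equal-size domain and codomain). In particular f is surjective.
Since f is surjective, we find the preimage of 34. The inverse of x ↦ x^13 on (ℤ/61ℤ)^× is x ↦ x^37, because 13·37 = 481 = 8·60 + 1 ≡ 1 (mod 60) and x^{60} = 1 for x ≠ 0 (Fermat). So f⁻¹(34) = 34^37 mod 61.
Repeated squaring mod 61: 34^1 ≡ 34, 34^2 ≡ 34² = 1156 ≡ 58, 34^4 ≡ 58² = 3364 ≡ 9, 34^8 ≡ 9² = 81 ≡ 20, 34^16 ≡ 20² = 400 ≡ 34, 34^32 ≡ 34² = 1156 ≡ 58. Since 37 = 32 + 4 + 1, 34^37 ≡ 58·9·34: 58·9 = 522 ≡ 34, then 34·34 = 1156 ≡ 58. So 34^37 ≡ 58 (mod 61).
Hence f⁻¹(34) = 58.

58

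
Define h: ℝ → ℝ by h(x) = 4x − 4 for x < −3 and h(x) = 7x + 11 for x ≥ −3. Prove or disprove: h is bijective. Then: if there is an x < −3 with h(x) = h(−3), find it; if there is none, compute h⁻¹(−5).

-16/7

Both pieces are strictly increasing (slopes 4 and 7), so each is injective on its own interval.
The left piece maps (−∞, −3) onto (−∞, −16); the right piece maps [−3, ∞) onto [−10, ∞).
The images leave a gap (−16 has no preimage), so h is not surjective, hence not bijective.
Because the two images are disjoint, no x < −3 has h(x) = h(−3), so we compute h⁻¹(−5): −5 lies in [−10, ∞), so solve 7x + 11 = −5: x = (−5 − 11)/7 = −16/7.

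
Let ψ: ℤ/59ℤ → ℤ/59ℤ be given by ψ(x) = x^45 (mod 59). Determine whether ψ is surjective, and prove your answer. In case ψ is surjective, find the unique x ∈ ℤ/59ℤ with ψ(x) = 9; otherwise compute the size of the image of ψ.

Since 59 is prime, the nonzero elements of ℤ/59ℤ form a cyclic group of order 58.
As gcd(45, 58) = 1, raising to the 45th power is a bijection on this group: if a^45 ≡ b^45 then (ab^{−1})^45 = 1, and the only element of order dividing gcd(45, 58) = 1 is 1, so a = b.
With ψ(0) = 0 this makes ψ injective on all of ℤ/59ℤ, hence bijective (finite equal-size domain and codomain). In particular ψ is surjective.
Since ψ is surjective, we find the preimage of 9. The inverse of x ↦ x^45 on (ℤ/59ℤ)^× is x ↦ x^49, because 45·49 = 2205 = 38·58 + 1 ≡ 1 (mod 58) and x^{58} = 1 for x ≠ 0 (Fermat). So ψ⁻¹(9) = 9^49 mod 59.
Repeated squaring mod 59: 9^1 ≡ 9, 9^2 ≡ 9² = 81 ≡ 22, 9^4 ≡ 22² = 484 ≡ 12, 9^8 ≡ 12² = 144 ≡ 26, 9^16 ≡ 26² = 676 ≡ 27, 9^32 ≡ 27² = 729 ≡ 21. Since 49 = 32 + 16 + 1, 9^49 ≡ 21·27·9: 21·27 = 567 ≡ 36, then 36·9 = 324 ≡ 29. So 9^49 ≡ 29 (mod 59).
Hence ψ⁻¹(9) = 29.

29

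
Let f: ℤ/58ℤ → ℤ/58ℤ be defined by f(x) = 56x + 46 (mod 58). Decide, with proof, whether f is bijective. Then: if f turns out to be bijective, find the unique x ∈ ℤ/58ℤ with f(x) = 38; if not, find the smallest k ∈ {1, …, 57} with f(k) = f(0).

We have gcd(56, 58) = 2 > 1. Taking u = 0 and v = 29: f(0) = 46 and f(29) = 56·29 + 46 = 1670 ≡ 46 (mod 58).
So f(0) = f(29) while 0 ≠ 29, so f is not injective, hence not bijective.
Since f is not bijective, we find the least positive k with f(k) = f(0): this means 56k ≡ 0 (mod 58), i.e. 58 ∣ 56k. Since gcd(56, 58) = 2, dividing through by 2 this holds exactly when 29 ∣ 28k, and as gcd(28, 29) = 1, exactly when 29 ∣ k.
The smallest positive such k is 29.

29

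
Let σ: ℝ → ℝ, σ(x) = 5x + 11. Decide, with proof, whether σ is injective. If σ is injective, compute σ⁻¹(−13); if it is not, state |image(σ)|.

Suppose σ(x_1) = σ(x_2). Then 5x_1 + 11 = 5x_2 + 11, therefore 5x_1 = 5x_2, therefore x_1 = x_2.
So σ is injective.
Since σ is injective, we compute σ⁻¹(−13) = (−13 − 11)/5 = −24/5.

-24/5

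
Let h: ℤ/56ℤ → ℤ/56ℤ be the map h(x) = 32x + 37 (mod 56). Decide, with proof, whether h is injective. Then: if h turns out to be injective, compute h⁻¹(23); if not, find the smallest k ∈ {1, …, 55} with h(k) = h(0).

We have gcd(32, 56) = 8 > 1. Taking a = 0 and b = 7: h(0) = 37 and h(7) = 32·7 + 37 = 261 ≡ 37 (mod 56).
So h(0) = h(7) while 0 ≠ 7, hence h is not injective.
Since h is not injective, we find the least positive k with h(k) = h(0): this means 32k ≡ 0 (mod 56), i.e. 56 ∣ 32k. Since gcd(32, 56) = 8, dividing through by 8 this holds exactly when 7 ∣ 4k, and as gcd(4, 7) = 1, exactly when 7 ∣ k.
The smallest positive such k is 7.

7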